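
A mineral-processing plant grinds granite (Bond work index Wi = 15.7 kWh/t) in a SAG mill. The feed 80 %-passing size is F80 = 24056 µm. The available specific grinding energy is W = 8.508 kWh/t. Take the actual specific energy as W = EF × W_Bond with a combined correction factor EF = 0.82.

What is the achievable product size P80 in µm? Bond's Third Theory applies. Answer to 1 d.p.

W_Bond = 10·Wi·(1/√P₈₀ − 1/√F₈₀)
W_Bond = W / EF = 8.508 / 0.82 = 10.3756 kWh/t
⇒ 1/√P80 = W_Bond/(10·Wi) + 1/√F80
  = 10.3756/(10·15.7) + 1/√24056 = 0.066087 + 0.006447 = 0.072534
P80 = (1/0.072534)² = 13.7866² = 190.07 µm

P80 = 190.1 µm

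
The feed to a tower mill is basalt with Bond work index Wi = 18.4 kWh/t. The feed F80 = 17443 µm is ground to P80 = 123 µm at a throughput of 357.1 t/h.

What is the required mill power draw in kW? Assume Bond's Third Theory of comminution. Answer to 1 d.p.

P = 5427.0 kW

W = 10·Wi·[P80^(−½) − F80^(−½)]
W = 10·18.4·(1/√123 − 1/√17443) = 10·18.4·(0.082595) = 15.1975 kWh/t
Power = W × throughput = 15.1975 kWh/t × 357.1 t/h = 5427.0 kW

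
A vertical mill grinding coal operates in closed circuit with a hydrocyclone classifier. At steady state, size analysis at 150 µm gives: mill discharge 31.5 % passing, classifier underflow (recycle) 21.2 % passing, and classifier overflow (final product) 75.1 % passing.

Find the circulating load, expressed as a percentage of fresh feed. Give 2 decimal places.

Balance %-passing 150 µm (r = R/F):
(1+r)·d = r·u + o ⇒ r = (o−d)/(d−u)
r = (75.1 − 31.5)/(31.5 − 21.2) = 43.6/10.3 = 4.2330
CL = 100·r = 423.30 %

CL = 423.30 %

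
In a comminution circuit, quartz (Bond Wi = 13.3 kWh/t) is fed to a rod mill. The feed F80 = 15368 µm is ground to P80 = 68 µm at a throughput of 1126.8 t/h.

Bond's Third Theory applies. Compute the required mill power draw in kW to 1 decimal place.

W = 10·Wi·(P80^(-½) − F80^(-½))
W = 10·13.3·(1/√68 − 1/√15368) = 10·13.3·(0.113201) = 15.0558 kWh/t
Power = W × throughput = 15.0558 kWh/t × 1126.8 t/h = 16964.8 kW

P = 16964.8 kW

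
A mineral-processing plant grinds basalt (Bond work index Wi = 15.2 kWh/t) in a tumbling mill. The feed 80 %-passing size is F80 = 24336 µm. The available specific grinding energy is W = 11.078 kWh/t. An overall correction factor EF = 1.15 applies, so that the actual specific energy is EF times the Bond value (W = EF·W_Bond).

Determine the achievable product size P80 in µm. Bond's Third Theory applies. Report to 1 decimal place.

Bond: W = 10·Wi·(1/√P80 − 1/√F80)
W_Bond = W / EF = 11.078 / 1.15 = 9.6330 kWh/t
P80^(−½) = W_Bond/(10 Wi) + F80^(−½)
  = 9.6330/(10·15.2) + 1/√24336 = 0.063375 + 0.006410 = 0.069786
P80 = (1/0.069786)² = 14.3296² = 205.34 µm

P80 = 205.3 µm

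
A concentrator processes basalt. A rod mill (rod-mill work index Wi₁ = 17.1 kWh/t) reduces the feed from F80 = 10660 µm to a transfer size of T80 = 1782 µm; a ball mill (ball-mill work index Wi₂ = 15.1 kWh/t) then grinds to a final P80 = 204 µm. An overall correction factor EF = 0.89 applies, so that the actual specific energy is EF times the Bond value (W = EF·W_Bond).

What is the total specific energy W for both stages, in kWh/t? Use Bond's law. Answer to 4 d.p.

W = 10 Wi / √P80 − 10 Wi / √F80
Stage 1 (10660→1782 µm, Wi₁=17.1): W₁ = 10·17.1·(0.023689 − 0.009685) = 2.3946 kWh/t
Stage 2 (1782→204 µm, Wi₂=15.1): W₂ = 10·15.1·(0.070014 − 0.023689) = 6.9951 kWh/t
W = W₁ + W₂ = 2.3946 + 6.9951 = 9.3897 kWh/t
W_actual = 0.89 × 9.3897 = 8.3568 kWh/t

W = 8.3568 kWh/t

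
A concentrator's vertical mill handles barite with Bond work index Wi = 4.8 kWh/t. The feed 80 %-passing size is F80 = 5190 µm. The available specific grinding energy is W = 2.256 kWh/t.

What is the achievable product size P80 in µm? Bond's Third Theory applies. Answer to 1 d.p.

W = 10 Wi (1/√P80 − 1/√F80)  [Bond]
⇒ 1/√P80 = W/(10 Wi) + 1/√F80
  = 2.2560/(10·4.8) + 1/√5190 = 0.047000 + 0.013881 = 0.060881
P80 = (1/0.060881)² = 16.4255² = 269.80 µm

P80 = 269.8 µm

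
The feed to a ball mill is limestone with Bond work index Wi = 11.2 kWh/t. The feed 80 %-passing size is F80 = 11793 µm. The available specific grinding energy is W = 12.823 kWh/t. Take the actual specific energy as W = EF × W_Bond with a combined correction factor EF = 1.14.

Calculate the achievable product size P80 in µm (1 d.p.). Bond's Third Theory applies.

P80 = 83.2 µm

W = 10 Wi (P80^-0.5 − F80^-0.5)
W_Bond = W / EF = 12.823 / 1.14 = 11.2482 kWh/t
P80^-0.5 = F80^-0.5 + W_Bond/(10 Wi)
  = 11.2482/(10·11.2) + 1/√11793 = 0.100431 + 0.009208 = 0.109639
P80 = (1/0.109639)² = 9.1208² = 83.19 µm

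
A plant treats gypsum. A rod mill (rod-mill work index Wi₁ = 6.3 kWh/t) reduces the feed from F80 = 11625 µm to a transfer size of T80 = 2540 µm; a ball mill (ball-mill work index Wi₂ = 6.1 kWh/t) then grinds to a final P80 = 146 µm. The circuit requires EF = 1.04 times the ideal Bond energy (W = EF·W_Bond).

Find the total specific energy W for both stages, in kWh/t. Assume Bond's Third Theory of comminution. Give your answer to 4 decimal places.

W = 4.6839 kWh/t

W = 10·Wi·(P80^(-½) − F80^(-½))
Stage 1 (11625→2540 µm, Wi₁=6.3): W₁ = 10·6.3·(0.019842 − 0.009275) = 0.6657 kWh/t
Stage 2 (2540→146 µm, Wi₂=6.1): W₂ = 10·6.1·(0.082761 − 0.019842) = 3.8380 kWh/t
W = W₁ + W₂ = 0.6657 + 3.8380 = 4.5038 kWh/t
Corrected W = EF·W_Bond = 1.04·4.5038 = 4.6839 kWh/t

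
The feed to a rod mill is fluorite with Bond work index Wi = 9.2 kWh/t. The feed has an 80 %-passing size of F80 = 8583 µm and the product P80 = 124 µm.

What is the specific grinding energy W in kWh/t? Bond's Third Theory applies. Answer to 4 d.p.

W = 10 Wi (P80^-0.5 − F80^-0.5)
1/√124 = 0.089803;  1/√8583 = 0.010794
W = 10·9.2·(0.089803 − 0.010794) = 7.2688 kWh/t

W = 7.2688 kWh/t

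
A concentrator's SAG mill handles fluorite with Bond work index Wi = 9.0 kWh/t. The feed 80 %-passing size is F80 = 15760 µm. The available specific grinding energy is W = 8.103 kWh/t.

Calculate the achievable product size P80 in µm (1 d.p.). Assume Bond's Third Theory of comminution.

W = 10 Wi / √P80 − 10 Wi / √F80
P80^(−½) = W/(10 Wi) + F80^(−½)
  = 8.1030/(10·9.0) + 1/√15760 = 0.090033 + 0.007966 = 0.097999
P80 = (1/0.097999)² = 10.2042² = 104.13 µm

P80 = 104.1 µm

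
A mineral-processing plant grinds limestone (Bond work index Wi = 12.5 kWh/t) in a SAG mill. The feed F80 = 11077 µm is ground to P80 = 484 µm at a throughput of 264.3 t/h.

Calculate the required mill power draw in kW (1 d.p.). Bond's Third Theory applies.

P = 1187.8 kW

W = 10·Wi·[P80^(−½) − F80^(−½)]
W = 10·12.5·(1/√484 − 1/√11077) = 10·12.5·(0.035953) = 4.4941 kWh/t
P = W·T = 4.4941·264.3 = 1187.8 kW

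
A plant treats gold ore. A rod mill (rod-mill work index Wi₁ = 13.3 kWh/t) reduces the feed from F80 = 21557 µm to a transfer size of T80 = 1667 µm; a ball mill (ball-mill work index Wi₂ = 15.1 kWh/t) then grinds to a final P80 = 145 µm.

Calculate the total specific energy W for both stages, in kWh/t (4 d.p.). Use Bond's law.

W = 11.1932 kWh/t

W = 10·Wi·[P80^(−½) − F80^(−½)]
Stage 1 (21557→1667 µm, Wi₁=13.3): W₁ = 10·13.3·(0.024492 − 0.006811) = 2.3516 kWh/t
Stage 2 (1667→145 µm, Wi₂=15.1): W₂ = 10·15.1·(0.083045 − 0.024492) = 8.8415 kWh/t
W = W₁ + W₂ = 2.3516 + 8.8415 = 11.1932 kWh/t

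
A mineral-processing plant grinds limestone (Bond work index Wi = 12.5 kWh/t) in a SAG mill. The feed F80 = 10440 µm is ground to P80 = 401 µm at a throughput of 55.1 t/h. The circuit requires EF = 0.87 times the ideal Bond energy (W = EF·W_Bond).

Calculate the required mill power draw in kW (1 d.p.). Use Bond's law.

W = 10·Wi·[P80^(−½) − F80^(−½)]
W = 10·12.5·(1/√401 − 1/√10440) = 10·12.5·(0.040151) = 5.0188 kWh/t
W_actual = 0.87 × 5.0188 = 4.3664 kWh/t
Power = W × throughput = 4.3664 kWh/t × 55.1 t/h = 240.6 kW

P = 240.6 kW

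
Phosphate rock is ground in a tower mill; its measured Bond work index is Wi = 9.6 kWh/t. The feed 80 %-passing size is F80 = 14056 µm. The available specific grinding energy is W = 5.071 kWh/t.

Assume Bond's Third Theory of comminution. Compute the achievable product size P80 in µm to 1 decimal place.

W = 10 Wi (1/√P80 − 1/√F80)  [Bond]
P80^-0.5 = F80^-0.5 + W/(10 Wi)
  = 5.0710/(10·9.6) + 1/√14056 = 0.052823 + 0.008435 = 0.061258
P80 = (1/0.061258)² = 16.3245² = 266.49 µm

P80 = 266.5 µm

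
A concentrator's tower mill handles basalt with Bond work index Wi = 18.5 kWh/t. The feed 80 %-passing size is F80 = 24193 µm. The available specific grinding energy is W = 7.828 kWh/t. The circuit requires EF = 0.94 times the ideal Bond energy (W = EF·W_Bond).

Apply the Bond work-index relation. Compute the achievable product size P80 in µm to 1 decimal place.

W = 10 Wi (P80^-0.5 − F80^-0.5)
W_Bond = W / EF = 7.828 / 0.94 = 8.3277 kWh/t
P80^-0.5 = F80^-0.5 + W_Bond/(10 Wi)
  = 8.3277/(10·18.5) + 1/√24193 = 0.045014 + 0.006429 = 0.051444
P80 = (1/0.051444)² = 19.4388² = 377.87 µm

P80 = 377.9 µm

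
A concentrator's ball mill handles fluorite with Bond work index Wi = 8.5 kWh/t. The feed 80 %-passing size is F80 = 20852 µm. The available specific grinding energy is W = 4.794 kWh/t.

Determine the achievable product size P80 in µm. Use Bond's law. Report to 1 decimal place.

W = 10 Wi / √P80 − 10 Wi / √F80
P80^(−½) = W/(10 Wi) + F80^(−½)
  = 4.7940/(10·8.5) + 1/√20852 = 0.056400 + 0.006925 = 0.063325
P80 = (1/0.063325)² = 15.7915² = 249.37 µm

P80 = 249.4 µm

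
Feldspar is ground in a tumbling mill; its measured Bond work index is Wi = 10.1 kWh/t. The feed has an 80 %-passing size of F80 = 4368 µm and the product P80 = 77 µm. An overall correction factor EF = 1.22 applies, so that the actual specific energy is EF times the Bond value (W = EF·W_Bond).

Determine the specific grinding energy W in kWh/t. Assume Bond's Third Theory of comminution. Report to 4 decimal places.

W = 10 Wi / √P80 − 10 Wi / √F80
1/√77 = 0.113961;  1/√4368 = 0.015131
W = 10·10.1·(0.113961 − 0.015131) = 9.9818 kWh/t
With EF = 1.22: W = 9.9818·1.22 = 12.1778 kWh/t

W = 12.1778 kWh/t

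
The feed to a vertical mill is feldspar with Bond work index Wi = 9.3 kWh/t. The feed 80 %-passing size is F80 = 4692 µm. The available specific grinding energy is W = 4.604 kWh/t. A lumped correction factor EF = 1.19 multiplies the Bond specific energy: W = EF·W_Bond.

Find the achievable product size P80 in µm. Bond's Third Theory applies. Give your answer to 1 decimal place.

W = 10·Wi·[P80^(−½) − F80^(−½)]
W_Bond = W / EF = 4.604 / 1.19 = 3.8689 kWh/t
⇒ 1/√P80 = W_Bond/(10 Wi) + 1/√F80
  = 3.8689/(10·9.3) + 1/√4692 = 0.041601 + 0.014599 = 0.056200
P80 = (1/0.056200)² = 17.7936² = 316.61 µm

P80 = 316.6 µm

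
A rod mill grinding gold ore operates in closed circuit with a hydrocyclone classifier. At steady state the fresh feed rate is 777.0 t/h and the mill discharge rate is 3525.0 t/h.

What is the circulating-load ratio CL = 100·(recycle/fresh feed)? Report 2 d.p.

Discharge = new feed + return, hence
R = M − F = 3525.0 − 777.0 = 2748.0 t/h
CL = 100·R/F = 100·2748.0/777.0 = 353.67 %

CL = 353.67 %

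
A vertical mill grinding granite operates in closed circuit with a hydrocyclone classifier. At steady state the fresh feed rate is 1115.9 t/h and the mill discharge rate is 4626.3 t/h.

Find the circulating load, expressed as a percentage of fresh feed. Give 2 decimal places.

Mill node: discharge = fresh + recycle.
R = M − F = 4626.3 − 1115.9 = 3510.4 t/h
CL = 100·R/F = 100·3510.4/1115.9 = 314.58 %

CL = 314.58 %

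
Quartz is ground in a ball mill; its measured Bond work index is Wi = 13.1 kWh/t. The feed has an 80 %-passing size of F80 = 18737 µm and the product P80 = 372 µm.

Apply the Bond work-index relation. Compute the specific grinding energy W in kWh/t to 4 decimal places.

W = 5.8350 kWh/t

Bond: W = 10·Wi·(1/√P80 − 1/√F80)
1/√372 = 0.051848;  1/√18737 = 0.007306
W = 10·13.1·(0.051848 − 0.007306) = 5.8350 kWh/t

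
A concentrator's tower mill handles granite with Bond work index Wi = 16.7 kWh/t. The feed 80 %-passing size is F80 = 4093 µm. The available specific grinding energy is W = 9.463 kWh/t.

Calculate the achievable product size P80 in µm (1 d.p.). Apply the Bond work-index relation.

P80 = 191.3 µm

W = 10 Wi (1/√P80 − 1/√F80)  [Bond]
P80^-0.5 = F80^-0.5 + W/(10 Wi)
  = 9.4630/(10·16.7) + 1/√4093 = 0.056665 + 0.015631 = 0.072295
P80 = (1/0.072295)² = 13.8321² = 191.33 µm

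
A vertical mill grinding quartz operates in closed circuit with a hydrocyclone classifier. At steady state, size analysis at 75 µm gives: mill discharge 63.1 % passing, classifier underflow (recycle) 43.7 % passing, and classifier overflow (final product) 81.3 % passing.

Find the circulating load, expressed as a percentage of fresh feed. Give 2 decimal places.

Balance %-passing 75 µm (r = R/F):
Fd + Rd = Ru + Fo ⇒ R/F = (o−d)/(d−u)
r = (81.3 − 63.1)/(63.1 − 43.7) = 18.2/19.4 = 0.9381
CL = 100·r = 93.81 %

CL = 93.81 %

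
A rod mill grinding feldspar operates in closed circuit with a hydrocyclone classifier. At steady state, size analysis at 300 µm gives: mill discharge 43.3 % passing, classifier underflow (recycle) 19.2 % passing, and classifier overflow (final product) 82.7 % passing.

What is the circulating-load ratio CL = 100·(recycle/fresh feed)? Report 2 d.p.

Two-product formula at 300 µm:
(1+r)d = ru + o → r = (o−d)/(d−u)
r = (82.7 − 43.3)/(43.3 − 19.2) = 39.4/24.1 = 1.6349
CL = 100·r = 163.49 %

CL = 163.49 %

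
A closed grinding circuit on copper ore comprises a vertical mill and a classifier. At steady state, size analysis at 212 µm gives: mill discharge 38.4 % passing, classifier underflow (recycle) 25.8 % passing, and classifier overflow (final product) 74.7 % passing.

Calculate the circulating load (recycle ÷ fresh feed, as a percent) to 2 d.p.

CL = 288.10 %

Two-product formula at 212 µm:
r = (o − d)/(d − u)
r = (74.7 − 38.4)/(38.4 − 25.8) = 36.3/12.6 = 2.8810
CL = 100·r = 288.10 %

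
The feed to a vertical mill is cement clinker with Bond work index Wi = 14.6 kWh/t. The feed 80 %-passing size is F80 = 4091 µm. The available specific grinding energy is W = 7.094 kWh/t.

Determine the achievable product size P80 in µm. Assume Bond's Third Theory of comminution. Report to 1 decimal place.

Bond: W = 10·Wi·(1/√P80 − 1/√F80)
⇒ 1/√P80 = W/(10·Wi) + 1/√F80
  = 7.0940/(10·14.6) + 1/√4091 = 0.048589 + 0.015635 = 0.064224
P80 = (1/0.064224)² = 15.5706² = 242.44 µm

P80 = 242.4 µm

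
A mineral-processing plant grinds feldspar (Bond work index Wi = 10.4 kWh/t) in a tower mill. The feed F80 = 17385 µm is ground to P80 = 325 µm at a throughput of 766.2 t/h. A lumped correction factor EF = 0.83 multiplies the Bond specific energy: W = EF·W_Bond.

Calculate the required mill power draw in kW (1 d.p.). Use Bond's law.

P = 3167.1 kW

W = 10·Wi·[P80^(−½) − F80^(−½)]
W = 10·10.4·(1/√325 − 1/√17385) = 10·10.4·(0.047886) = 4.9801 kWh/t
W_actual = 0.83 × 4.9801 = 4.1335 kWh/t
P = W·T = 4.1335·766.2 = 3167.1 kW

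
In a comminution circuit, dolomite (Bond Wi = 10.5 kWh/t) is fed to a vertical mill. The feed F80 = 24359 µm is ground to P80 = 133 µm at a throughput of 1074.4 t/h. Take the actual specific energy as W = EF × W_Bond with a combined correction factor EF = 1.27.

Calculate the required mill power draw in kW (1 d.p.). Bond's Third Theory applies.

W = 10 Wi (P80^-0.5 − F80^-0.5)
W = 10·10.5·(1/√133 − 1/√24359) = 10·10.5·(0.080304) = 8.4319 kWh/t
W_actual = 1.27 × 8.4319 = 10.7085 kWh/t
P_mill = W·ṁ = 10.7085·1074.4 = 11505.2 kW

P = 11505.2 kW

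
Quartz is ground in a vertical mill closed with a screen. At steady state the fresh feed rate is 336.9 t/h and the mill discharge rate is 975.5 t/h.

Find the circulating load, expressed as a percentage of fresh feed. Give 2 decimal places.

CL = 189.55 %

Steady state: M = F + R.
R = M − F = 975.5 − 336.9 = 638.6 t/h
CL = 100·R/F = 100·638.6/336.9 = 189.55 %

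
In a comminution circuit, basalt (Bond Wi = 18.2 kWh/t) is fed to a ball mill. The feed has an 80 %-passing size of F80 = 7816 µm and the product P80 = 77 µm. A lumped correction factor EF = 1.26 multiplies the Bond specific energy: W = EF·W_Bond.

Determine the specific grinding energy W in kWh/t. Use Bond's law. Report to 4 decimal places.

W = 23.5396 kWh/t

W = 10 Wi (1/√P80 − 1/√F80)  [Bond]
1/√77 = 0.113961;  1/√7816 = 0.011311
W = 10·18.2·(0.113961 − 0.011311) = 18.6822 kWh/t
Corrected W = EF·W_Bond = 1.26·18.6822 = 23.5396 kWh/t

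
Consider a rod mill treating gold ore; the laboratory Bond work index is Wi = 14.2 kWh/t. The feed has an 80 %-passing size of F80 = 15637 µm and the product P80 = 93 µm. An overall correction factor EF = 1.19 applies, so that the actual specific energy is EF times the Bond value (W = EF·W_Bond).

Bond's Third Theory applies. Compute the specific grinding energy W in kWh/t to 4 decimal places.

Bond: W = 10·Wi·(1/√P80 − 1/√F80)
1/√93 = 0.103695;  1/√15637 = 0.007997
W = 10·14.2·(0.103695 − 0.007997) = 13.5892 kWh/t
W_actual = 1.19 × 13.5892 = 16.1711 kWh/t

W = 16.1711 kWh/t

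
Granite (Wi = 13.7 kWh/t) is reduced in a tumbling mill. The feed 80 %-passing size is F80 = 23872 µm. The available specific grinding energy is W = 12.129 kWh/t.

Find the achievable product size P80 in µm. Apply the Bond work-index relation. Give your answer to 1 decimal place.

P80 = 110.8 µm

W = 10·Wi·(P80^(-½) − F80^(-½))
P80^-0.5 = F80^-0.5 + W/(10 Wi)
  = 12.1290/(10·13.7) + 1/√23872 = 0.088533 + 0.006472 = 0.095005
P80 = (1/0.095005)² = 10.5258² = 110.79 µm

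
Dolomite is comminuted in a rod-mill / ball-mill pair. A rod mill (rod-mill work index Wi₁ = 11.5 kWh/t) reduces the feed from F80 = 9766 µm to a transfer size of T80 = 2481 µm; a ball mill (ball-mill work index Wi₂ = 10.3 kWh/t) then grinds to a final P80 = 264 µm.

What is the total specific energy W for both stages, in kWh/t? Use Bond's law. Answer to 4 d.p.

W = 5.4164 kWh/t

Bond: W = 10·Wi·(1/√P80 − 1/√F80)
Stage 1 (9766→2481 µm, Wi₁=11.5): W₁ = 10·11.5·(0.020076 − 0.010119) = 1.1451 kWh/t
Stage 2 (2481→264 µm, Wi₂=10.3): W₂ = 10·10.3·(0.061546 − 0.020076) = 4.2713 kWh/t
W = W₁ + W₂ = 1.1451 + 4.2713 = 5.4164 kWh/t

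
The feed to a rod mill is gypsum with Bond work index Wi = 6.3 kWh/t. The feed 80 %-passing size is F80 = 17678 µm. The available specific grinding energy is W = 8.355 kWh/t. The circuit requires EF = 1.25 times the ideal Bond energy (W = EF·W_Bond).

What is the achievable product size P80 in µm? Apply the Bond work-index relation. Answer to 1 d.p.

W = 10·Wi·[P80^(−½) − F80^(−½)]
W_Bond = W / EF = 8.355 / 1.25 = 6.6840 kWh/t
P80^(−½) = W_Bond/(10 Wi) + F80^(−½)
  = 6.6840/(10·6.3) + 1/√17678 = 0.106095 + 0.007521 = 0.113616
P80 = (1/0.113616)² = 8.8015² = 77.47 µm

P80 = 77.5 µm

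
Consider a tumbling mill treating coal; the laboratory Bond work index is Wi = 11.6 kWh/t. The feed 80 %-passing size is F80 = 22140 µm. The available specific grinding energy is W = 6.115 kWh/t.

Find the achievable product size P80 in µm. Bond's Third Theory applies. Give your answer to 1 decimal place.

Bond:  W = 10 Wi (1/√P − 1/√F)
⇒ 1/√P80 = W/(10 Wi) + 1/√F80
  = 6.1150/(10·11.6) + 1/√22140 = 0.052716 + 0.006721 = 0.059436
P80 = (1/0.059436)² = 16.8248² = 283.07 µm

P80 = 283.1 µm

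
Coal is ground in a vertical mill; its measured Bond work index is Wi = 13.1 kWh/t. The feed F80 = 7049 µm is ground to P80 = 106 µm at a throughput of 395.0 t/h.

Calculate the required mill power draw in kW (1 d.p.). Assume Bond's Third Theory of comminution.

P = 4409.6 kW

Bond:  W = 10 Wi (1/√P − 1/√F)
W = 10·13.1·(1/√106 − 1/√7049) = 10·13.1·(0.085218) = 11.1635 kWh/t
Mill draw = 11.1635 × 395.0 = 4409.6 kW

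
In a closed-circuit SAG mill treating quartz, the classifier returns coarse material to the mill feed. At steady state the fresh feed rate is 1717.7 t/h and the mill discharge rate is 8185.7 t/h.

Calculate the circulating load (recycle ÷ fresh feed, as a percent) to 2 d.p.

Steady state: M = F + R.
R = M − F = 8185.7 − 1717.7 = 6468.0 t/h
CL = 100·R/F = 100·6468.0/1717.7 = 376.55 %

CL = 376.55 %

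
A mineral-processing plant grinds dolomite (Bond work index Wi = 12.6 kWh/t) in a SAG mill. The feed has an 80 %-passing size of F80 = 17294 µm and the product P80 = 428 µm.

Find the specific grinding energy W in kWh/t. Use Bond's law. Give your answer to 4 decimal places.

Bond:  W = 10 Wi (1/√P − 1/√F)
1/√428 = 0.048337;  1/√17294 = 0.007604
W = 10·12.6·(0.048337 − 0.007604) = 5.1323 kWh/t

W = 5.1323 kWh/t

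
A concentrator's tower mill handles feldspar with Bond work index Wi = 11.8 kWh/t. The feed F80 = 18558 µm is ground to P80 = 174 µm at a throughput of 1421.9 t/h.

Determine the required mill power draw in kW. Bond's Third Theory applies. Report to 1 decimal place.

P = 11488.0 kW

W = 10 Wi (1/√P80 − 1/√F80)  [Bond]
W = 10·11.8·(1/√174 − 1/√18558) = 10·11.8·(0.068469) = 8.0794 kWh/t
P = W·T = 8.0794·1421.9 = 11488.0 kW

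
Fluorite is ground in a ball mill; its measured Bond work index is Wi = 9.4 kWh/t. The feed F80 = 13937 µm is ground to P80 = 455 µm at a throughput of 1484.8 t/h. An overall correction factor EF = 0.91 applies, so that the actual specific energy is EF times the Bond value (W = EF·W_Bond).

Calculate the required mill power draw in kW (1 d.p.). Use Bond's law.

P = 4878.5 kW

W = 10 Wi (P80^-0.5 − F80^-0.5)
W = 10·9.4·(1/√455 − 1/√13937) = 10·9.4·(0.038410) = 3.6105 kWh/t
W_actual = 0.91 × 3.6105 = 3.2856 kWh/t
P = W·T = 3.2856·1484.8 = 4878.5 kW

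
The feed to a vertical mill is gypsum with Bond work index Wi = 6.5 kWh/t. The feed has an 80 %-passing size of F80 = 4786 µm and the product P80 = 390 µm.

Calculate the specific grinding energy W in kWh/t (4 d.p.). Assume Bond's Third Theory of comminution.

W = 2.3518 kWh/t

Bond:  W = 10 Wi (1/√P − 1/√F)
1/√390 = 0.050637;  1/√4786 = 0.014455
W = 10·6.5·(0.050637 − 0.014455) = 2.3518 kWh/t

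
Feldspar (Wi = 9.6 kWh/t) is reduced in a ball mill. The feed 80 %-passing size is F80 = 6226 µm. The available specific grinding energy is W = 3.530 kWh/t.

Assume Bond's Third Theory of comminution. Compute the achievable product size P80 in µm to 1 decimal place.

P80 = 409.0 µm

Bond:  W = 10 Wi (1/√P − 1/√F)
P80^(−½) = W/(10 Wi) + F80^(−½)
  = 3.5300/(10·9.6) + 1/√6226 = 0.036771 + 0.012673 = 0.049444
P80 = (1/0.049444)² = 20.2248² = 409.04 µm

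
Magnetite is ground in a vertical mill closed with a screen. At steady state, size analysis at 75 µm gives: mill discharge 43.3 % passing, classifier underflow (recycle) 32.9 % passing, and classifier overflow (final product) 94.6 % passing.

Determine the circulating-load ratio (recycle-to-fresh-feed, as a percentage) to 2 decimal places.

Two-product formula at 75 µm:
d + r·d = r·u + o → r(d−u) = o−d
r = (94.6 − 43.3)/(43.3 − 32.9) = 51.3/10.4 = 4.9327
CL = 100·r = 493.27 %

CL = 493.27 %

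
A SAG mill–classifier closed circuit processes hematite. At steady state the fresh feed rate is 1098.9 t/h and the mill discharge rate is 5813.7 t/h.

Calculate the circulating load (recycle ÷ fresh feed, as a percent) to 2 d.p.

Mill node: discharge = fresh + recycle.
R = M − F = 5813.7 − 1098.9 = 4714.8 t/h
CL = 100·R/F = 100·4714.8/1098.9 = 429.05 %

CL = 429.05 %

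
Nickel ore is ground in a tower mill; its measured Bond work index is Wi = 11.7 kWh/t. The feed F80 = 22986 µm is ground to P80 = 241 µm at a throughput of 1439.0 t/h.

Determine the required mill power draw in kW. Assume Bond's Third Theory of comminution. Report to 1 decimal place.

P = 9734.7 kW

Bond: W = 10·Wi·(1/√P80 − 1/√F80)
W = 10·11.7·(1/√241 − 1/√22986) = 10·11.7·(0.057820) = 6.7649 kWh/t
Mill draw = 6.7649 × 1439.0 = 9734.7 kW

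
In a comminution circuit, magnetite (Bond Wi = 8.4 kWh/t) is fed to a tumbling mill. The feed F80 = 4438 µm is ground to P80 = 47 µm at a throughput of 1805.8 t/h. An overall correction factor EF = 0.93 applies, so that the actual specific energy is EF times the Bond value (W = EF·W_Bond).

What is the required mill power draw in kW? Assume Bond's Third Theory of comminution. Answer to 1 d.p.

Bond:  W = 10 Wi (1/√P − 1/√F)
W = 10·8.4·(1/√47 − 1/√4438) = 10·8.4·(0.130854) = 10.9917 kWh/t
Apply correction: 10.9917 × 0.93 = 10.2223 kWh/t
Mill draw = 10.2223 × 1805.8 = 18459.5 kW

P = 18459.5 kW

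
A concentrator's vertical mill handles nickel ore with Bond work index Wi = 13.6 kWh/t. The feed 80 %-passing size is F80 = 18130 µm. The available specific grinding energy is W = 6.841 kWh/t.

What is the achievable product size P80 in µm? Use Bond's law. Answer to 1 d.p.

W_Bond = 10·Wi·(1/√P₈₀ − 1/√F₈₀)
P80^-0.5 = F80^-0.5 + W/(10 Wi)
  = 6.8410/(10·13.6) + 1/√18130 = 0.050301 + 0.007427 = 0.057728
P80 = (1/0.057728)² = 17.3225² = 300.07 µm

P80 = 300.1 µm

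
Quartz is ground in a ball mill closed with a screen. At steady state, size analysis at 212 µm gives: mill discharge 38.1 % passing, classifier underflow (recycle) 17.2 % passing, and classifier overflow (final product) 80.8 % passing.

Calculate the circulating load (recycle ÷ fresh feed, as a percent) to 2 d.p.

Let r = R/F. Size balance at 212 µm:
(1+r)·d = r·u + o ⇒ r = (o−d)/(d−u)
r = (80.8 − 38.1)/(38.1 − 17.2) = 42.7/20.9 = 2.0431
CL = 100·r = 204.31 %

CL = 204.31 %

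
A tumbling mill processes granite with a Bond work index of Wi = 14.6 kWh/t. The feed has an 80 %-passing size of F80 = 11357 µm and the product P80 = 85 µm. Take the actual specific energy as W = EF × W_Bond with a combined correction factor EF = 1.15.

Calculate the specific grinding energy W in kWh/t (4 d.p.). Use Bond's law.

W = 10 Wi (P80^-0.5 − F80^-0.5)
1/√85 = 0.108465;  1/√11357 = 0.009384
W = 10·14.6·(0.108465 − 0.009384) = 14.4659 kWh/t
Corrected W = EF·W_Bond = 1.15·14.4659 = 16.6358 kWh/t

W = 16.6358 kWh/t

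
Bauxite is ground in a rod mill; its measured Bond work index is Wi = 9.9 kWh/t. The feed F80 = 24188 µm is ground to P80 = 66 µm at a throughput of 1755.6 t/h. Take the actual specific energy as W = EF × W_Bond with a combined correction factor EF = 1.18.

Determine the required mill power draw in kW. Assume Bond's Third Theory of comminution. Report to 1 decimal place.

W = 10 Wi / √P80 − 10 Wi / √F80
W = 10·9.9·(1/√66 − 1/√24188) = 10·9.9·(0.116662) = 11.5495 kWh/t
With EF = 1.18: W = 11.5495·1.18 = 13.6284 kWh/t
Power = W × throughput = 13.6284 kWh/t × 1755.6 t/h = 23926.0 kW

P = 23926.0 kW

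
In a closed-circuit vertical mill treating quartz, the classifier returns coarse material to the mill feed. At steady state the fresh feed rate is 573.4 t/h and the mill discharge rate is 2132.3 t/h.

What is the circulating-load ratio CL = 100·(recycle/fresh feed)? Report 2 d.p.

M = F + R at steady state, so:
R = M − F = 2132.3 − 573.4 = 1558.9 t/h
CL = 100·R/F = 100·1558.9/573.4 = 271.87 %

CL = 271.87 %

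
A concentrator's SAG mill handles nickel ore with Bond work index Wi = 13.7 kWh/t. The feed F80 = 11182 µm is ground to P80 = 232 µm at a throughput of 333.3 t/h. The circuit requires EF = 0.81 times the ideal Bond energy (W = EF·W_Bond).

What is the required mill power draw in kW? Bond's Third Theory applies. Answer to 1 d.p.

P = 2078.5 kW

Bond: W = 10·Wi·(1/√P80 − 1/√F80)
W = 10·13.7·(1/√232 − 1/√11182) = 10·13.7·(0.056197) = 7.6989 kWh/t
Apply correction: 7.6989 × 0.81 = 6.2361 kWh/t
Mill draw = 6.2361 × 333.3 = 2078.5 kW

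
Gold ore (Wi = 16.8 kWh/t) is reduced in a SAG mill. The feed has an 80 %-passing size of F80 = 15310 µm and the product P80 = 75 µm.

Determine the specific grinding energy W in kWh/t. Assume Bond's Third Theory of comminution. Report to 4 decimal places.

W = 18.0412 kWh/t

W_Bond = 10·Wi·(1/√P₈₀ − 1/√F₈₀)
1/√75 = 0.115470;  1/√15310 = 0.008082
W = 10·16.8·(0.115470 − 0.008082) = 18.0412 kWh/t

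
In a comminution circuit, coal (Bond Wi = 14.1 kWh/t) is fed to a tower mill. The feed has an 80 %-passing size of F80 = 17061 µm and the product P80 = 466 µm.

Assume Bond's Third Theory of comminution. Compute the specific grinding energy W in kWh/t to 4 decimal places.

W = 5.4522 kWh/t

W = 10·Wi·(P80^(-½) − F80^(-½))
1/√466 = 0.046324;  1/√17061 = 0.007656
W = 10·14.1·(0.046324 − 0.007656) = 5.4522 kWh/t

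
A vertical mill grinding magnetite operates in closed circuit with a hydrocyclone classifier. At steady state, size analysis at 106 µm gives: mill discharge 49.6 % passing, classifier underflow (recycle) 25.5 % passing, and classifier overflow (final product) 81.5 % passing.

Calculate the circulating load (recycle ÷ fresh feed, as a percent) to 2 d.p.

Classifier node, passing 106 µm:
(1+r)·d = r·u + o ⇒ r = (o−d)/(d−u)
r = (81.5 − 49.6)/(49.6 − 25.5) = 31.9/24.1 = 1.3237
CL = 100·r = 132.37 %

CL = 132.37 %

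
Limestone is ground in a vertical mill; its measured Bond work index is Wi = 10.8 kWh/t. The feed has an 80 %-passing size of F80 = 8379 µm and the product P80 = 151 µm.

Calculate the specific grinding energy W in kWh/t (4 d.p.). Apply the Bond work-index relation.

Bond:  W = 10 Wi (1/√P − 1/√F)
1/√151 = 0.081379;  1/√8379 = 0.010925
W = 10·10.8·(0.081379 − 0.010925) = 7.6091 kWh/t

W = 7.6091 kWh/t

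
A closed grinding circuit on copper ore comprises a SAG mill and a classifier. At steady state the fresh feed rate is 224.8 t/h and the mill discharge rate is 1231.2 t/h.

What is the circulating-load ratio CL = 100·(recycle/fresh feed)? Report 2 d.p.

Discharge = new feed + return, hence
R = M − F = 1231.2 − 224.8 = 1006.4 t/h
CL = 100·R/F = 100·1006.4/224.8 = 447.69 %

CL = 447.69 %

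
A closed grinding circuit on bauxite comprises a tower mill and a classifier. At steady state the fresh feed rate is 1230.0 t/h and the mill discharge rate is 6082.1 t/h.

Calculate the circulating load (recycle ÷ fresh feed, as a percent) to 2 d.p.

Mill node: discharge = fresh + recycle.
R = M − F = 6082.1 − 1230.0 = 4852.1 t/h
CL = 100·R/F = 100·4852.1/1230.0 = 394.48 %

CL = 394.48 %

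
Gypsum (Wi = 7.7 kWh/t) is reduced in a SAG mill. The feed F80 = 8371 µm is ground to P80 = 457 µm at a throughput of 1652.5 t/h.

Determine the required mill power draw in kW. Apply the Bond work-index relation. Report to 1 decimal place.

P = 4561.4 kW

W = 10 Wi / √P80 − 10 Wi / √F80
W = 10·7.7·(1/√457 − 1/√8371) = 10·7.7·(0.035848) = 2.7603 kWh/t
P = W·T = 2.7603·1652.5 = 4561.4 kW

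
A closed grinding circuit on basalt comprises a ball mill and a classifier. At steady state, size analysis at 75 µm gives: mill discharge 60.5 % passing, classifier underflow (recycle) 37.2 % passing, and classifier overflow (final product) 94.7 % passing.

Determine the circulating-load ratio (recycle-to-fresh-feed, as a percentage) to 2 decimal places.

CL = 146.78 %

Classifier node, passing 75 µm:
Fd + Rd = Ru + Fo ⇒ R/F = (o−d)/(d−u)
r = (94.7 − 60.5)/(60.5 − 37.2) = 34.2/23.3 = 1.4678
CL = 100·r = 146.78 %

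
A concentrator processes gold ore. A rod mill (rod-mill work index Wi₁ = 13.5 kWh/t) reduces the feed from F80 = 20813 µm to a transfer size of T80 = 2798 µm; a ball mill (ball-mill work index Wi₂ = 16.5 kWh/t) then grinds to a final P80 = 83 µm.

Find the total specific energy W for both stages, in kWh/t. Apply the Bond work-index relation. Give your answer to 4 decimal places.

W = 16.6082 kWh/t

W = 10 Wi / √P80 − 10 Wi / √F80
Stage 1 (20813→2798 µm, Wi₁=13.5): W₁ = 10·13.5·(0.018905 − 0.006932) = 1.6164 kWh/t
Stage 2 (2798→83 µm, Wi₂=16.5): W₂ = 10·16.5·(0.109764 − 0.018905) = 14.9918 kWh/t
W = W₁ + W₂ = 1.6164 + 14.9918 = 16.6082 kWh/t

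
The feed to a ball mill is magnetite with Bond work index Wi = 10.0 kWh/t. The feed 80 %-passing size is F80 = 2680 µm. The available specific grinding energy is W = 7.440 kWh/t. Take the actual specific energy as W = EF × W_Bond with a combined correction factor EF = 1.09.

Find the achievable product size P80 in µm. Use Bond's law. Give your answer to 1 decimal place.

W = 10·Wi·(P80^(-½) − F80^(-½))
W_Bond = W / EF = 7.440 / 1.09 = 6.8257 kWh/t
P80^-0.5 = F80^-0.5 + W_Bond/(10 Wi)
  = 6.8257/(10·10.0) + 1/√2680 = 0.068257 + 0.019317 = 0.087574
P80 = (1/0.087574)² = 11.4190² = 130.39 µm

P80 = 130.4 µm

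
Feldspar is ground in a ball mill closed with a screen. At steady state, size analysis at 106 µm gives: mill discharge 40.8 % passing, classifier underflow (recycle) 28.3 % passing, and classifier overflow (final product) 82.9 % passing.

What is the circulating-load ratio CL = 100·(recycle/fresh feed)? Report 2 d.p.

Two-product formula at 106 µm:
(1+r)d = ru + o → r = (o−d)/(d−u)
r = (82.9 − 40.8)/(40.8 − 28.3) = 42.1/12.5 = 3.3680
CL = 100·r = 336.80 %

CL = 336.80 %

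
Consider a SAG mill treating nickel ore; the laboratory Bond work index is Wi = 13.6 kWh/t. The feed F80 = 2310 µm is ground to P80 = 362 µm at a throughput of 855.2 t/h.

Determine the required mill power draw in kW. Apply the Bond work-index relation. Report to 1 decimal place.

W = 10·Wi·[P80^(−½) − F80^(−½)]
W = 10·13.6·(1/√362 − 1/√2310) = 10·13.6·(0.031753) = 4.3184 kWh/t
Power = W × throughput = 4.3184 kWh/t × 855.2 t/h = 3693.1 kW

P = 3693.1 kW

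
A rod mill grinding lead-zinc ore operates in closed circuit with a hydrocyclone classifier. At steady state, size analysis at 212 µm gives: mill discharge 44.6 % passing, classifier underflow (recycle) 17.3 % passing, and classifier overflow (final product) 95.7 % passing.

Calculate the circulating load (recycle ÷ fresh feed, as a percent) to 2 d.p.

CL = 187.18 %

Mass balance on the −212 µm fraction:
r = (o − d)/(d − u)
r = (95.7 − 44.6)/(44.6 − 17.3) = 51.1/27.3 = 1.8718
CL = 100·r = 187.18 %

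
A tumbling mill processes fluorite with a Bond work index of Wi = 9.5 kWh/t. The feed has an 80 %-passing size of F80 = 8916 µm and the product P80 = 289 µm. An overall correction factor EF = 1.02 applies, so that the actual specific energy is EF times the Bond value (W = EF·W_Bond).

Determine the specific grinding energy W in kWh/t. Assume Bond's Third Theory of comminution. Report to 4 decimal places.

W = 10 Wi (P80^-0.5 − F80^-0.5)
1/√289 = 0.058824;  1/√8916 = 0.010590
W = 10·9.5·(0.058824 − 0.010590) = 4.5821 kWh/t
Corrected W = EF·W_Bond = 1.02·4.5821 = 4.6738 kWh/t

W = 4.6738 kWh/t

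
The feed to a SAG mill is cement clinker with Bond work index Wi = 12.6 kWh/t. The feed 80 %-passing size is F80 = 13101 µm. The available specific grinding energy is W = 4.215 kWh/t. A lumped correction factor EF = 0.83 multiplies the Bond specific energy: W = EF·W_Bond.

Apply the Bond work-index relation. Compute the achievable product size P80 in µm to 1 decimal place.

P80 = 415.8 µm

W = 10 Wi / √P80 − 10 Wi / √F80
W_Bond = W / EF = 4.215 / 0.83 = 5.0783 kWh/t
P80^(−½) = W_Bond/(10 Wi) + F80^(−½)
  = 5.0783/(10·12.6) + 1/√13101 = 0.040304 + 0.008737 = 0.049041
P80 = (1/0.049041)² = 20.3912² = 415.80 µm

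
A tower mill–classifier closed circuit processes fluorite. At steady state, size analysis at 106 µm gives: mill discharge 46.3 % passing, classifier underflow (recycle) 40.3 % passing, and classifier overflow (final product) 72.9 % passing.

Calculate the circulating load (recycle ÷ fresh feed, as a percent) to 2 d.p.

CL = 443.33 %

Balance %-passing 106 µm (r = R/F):
(1+r)·d = r·u + o ⇒ r = (o−d)/(d−u)
r = (72.9 − 46.3)/(46.3 − 40.3) = 26.6/6.0 = 4.4333
CL = 100·r = 443.33 %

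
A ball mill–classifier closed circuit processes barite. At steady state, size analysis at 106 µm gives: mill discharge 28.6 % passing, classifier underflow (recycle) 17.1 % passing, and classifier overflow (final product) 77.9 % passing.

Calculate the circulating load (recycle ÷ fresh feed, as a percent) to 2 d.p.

CL = 428.70 %

Mass balance on the −106 µm fraction:
(1+r)d = ru + o → r = (o−d)/(d−u)
r = (77.9 − 28.6)/(28.6 − 17.1) = 49.3/11.5 = 4.2870
CL = 100·r = 428.70 %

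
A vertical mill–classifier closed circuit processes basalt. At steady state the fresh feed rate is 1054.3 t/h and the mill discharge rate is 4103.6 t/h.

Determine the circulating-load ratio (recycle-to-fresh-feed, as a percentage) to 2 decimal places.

Mill node: discharge = fresh + recycle.
R = M − F = 4103.6 − 1054.3 = 3049.3 t/h
CL = 100·R/F = 100·3049.3/1054.3 = 289.23 %

CL = 289.23 %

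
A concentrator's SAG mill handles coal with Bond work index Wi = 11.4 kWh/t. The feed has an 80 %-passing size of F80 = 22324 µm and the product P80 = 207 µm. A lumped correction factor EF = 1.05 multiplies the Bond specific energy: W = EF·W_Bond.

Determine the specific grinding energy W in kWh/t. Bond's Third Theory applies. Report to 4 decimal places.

W = 7.5186 kWh/t

W_Bond = 10·Wi·(1/√P₈₀ − 1/√F₈₀)
1/√207 = 0.069505;  1/√22324 = 0.006693
W = 10·11.4·(0.069505 − 0.006693) = 7.1606 kWh/t
Apply correction: 7.1606 × 1.05 = 7.5186 kWh/t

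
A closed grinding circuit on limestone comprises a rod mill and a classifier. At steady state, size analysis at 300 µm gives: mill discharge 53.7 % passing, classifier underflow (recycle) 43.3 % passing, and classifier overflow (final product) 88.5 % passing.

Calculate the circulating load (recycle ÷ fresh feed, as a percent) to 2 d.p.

CL = 334.62 %

Classifier node, passing 300 µm:
Fd + Rd = Ru + Fo ⇒ R/F = (o−d)/(d−u)
r = (88.5 − 53.7)/(53.7 − 43.3) = 34.8/10.4 = 3.3462
CL = 100·r = 334.62 %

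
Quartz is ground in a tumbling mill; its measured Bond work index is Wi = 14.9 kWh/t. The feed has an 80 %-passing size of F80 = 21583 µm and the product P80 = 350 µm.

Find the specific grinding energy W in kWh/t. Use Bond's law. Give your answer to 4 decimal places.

W = 10 Wi / √P80 − 10 Wi / √F80
1/√350 = 0.053452;  1/√21583 = 0.006807
W = 10·14.9·(0.053452 − 0.006807) = 6.9502 kWh/t

W = 6.9502 kWh/t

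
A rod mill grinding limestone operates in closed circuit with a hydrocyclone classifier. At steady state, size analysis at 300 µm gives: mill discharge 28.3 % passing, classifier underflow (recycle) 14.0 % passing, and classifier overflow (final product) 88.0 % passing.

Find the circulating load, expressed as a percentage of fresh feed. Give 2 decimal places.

CL = 417.48 %

Classifier node, passing 300 µm:
(1+r)d = ru + o → r = (o−d)/(d−u)
r = (88.0 − 28.3)/(28.3 − 14.0) = 59.7/14.3 = 4.1748
CL = 100·r = 417.48 %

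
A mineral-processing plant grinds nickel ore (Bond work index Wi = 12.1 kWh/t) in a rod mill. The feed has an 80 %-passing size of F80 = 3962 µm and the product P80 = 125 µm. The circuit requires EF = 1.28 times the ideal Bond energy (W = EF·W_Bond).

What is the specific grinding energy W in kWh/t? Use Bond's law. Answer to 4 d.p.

W = 11.3923 kWh/t

Bond:  W = 10 Wi (1/√P − 1/√F)
1/√125 = 0.089443;  1/√3962 = 0.015887
W = 10·12.1·(0.089443 − 0.015887) = 8.9002 kWh/t
Corrected W = EF·W_Bond = 1.28·8.9002 = 11.3923 kWh/t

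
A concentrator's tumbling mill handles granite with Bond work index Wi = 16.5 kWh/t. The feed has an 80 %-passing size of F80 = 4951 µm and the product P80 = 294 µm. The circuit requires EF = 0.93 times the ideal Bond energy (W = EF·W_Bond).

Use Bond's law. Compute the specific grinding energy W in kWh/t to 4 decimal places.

Bond: W = 10·Wi·(1/√P80 − 1/√F80)
1/√294 = 0.058321;  1/√4951 = 0.014212
W = 10·16.5·(0.058321 − 0.014212) = 7.2780 kWh/t
Corrected W = EF·W_Bond = 0.93·7.2780 = 6.7686 kWh/t

W = 6.7686 kWh/t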